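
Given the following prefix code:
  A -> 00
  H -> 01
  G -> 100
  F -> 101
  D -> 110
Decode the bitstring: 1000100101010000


Decoding step by step:
Bits 100 -> G
Bits 01 -> H
Bits 00 -> A
Bits 101 -> F
Bits 01 -> H
Bits 00 -> A
Bits 00 -> A


Decoded message: GHAFHAA


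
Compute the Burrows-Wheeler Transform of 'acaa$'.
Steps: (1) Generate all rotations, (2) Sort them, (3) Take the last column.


Rotations (sorted):
  0: $acaa -> last char: a
  1: a$aca -> last char: a
  2: aa$ac -> last char: c
  3: acaa$ -> last char: $
  4: caa$a -> last char: a


BWT = aac$a


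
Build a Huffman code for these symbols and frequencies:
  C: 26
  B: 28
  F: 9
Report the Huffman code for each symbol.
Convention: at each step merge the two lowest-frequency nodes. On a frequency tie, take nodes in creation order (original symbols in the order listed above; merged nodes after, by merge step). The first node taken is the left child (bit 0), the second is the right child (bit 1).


Huffman tree construction:
Step 1: Merge F(9) + C(26) = 35
Step 2: Merge B(28) + (F+C)(35) = 63
Read each symbol's code off the tree from the root (left child = 0, right child = 1).

Codes:
  C: 11 (length 2)
  B: 0 (length 1)
  F: 10 (length 2)
Average code length: 98/63 = 1.5556 bits/symbol


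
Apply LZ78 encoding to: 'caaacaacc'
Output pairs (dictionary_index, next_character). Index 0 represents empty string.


LZ78 encoding steps:
Dictionary: {0: ''}
Step 1: w='' (idx 0), next='c' -> output (0, 'c'), add 'c' as idx 1
Step 2: w='' (idx 0), next='a' -> output (0, 'a'), add 'a' as idx 2
Step 3: w='a' (idx 2), next='a' -> output (2, 'a'), add 'aa' as idx 3
Step 4: w='c' (idx 1), next='a' -> output (1, 'a'), add 'ca' as idx 4
Step 5: w='a' (idx 2), next='c' -> output (2, 'c'), add 'ac' as idx 5
Step 6: w='c' (idx 1), end of input -> output (1, '')


Encoded: [(0, 'c'), (0, 'a'), (2, 'a'), (1, 'a'), (2, 'c'), (1, '')]


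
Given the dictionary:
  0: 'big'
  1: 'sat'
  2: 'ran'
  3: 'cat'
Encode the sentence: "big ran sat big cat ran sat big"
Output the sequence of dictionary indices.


Look up each word in the dictionary:
  'big' -> 0
  'ran' -> 2
  'sat' -> 1
  'big' -> 0
  'cat' -> 3
  'ran' -> 2
  'sat' -> 1
  'big' -> 0

Encoded: [0, 2, 1, 0, 3, 2, 1, 0]


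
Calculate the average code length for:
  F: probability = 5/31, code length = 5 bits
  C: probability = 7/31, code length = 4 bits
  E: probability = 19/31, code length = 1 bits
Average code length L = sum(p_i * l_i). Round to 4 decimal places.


Weighted contributions p_i * l_i:
  F: (5/31) * 5 = 25/31
  C: (7/31) * 4 = 28/31
  E: (19/31) * 1 = 19/31
Sum = (25 + 28 + 19)/31 = 72/31

L = 72/31 = 2.3226 bits/symbol


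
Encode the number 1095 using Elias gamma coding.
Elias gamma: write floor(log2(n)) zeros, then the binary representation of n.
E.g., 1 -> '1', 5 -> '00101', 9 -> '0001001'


num_bits = floor(log2(1095)) + 1 = 11
leading_zeros = num_bits - 1 = 10
binary(1095) = 10001000111

Elias gamma(1095) = '0000000000' + '10001000111' = 000000000010001000111 (21 bits)


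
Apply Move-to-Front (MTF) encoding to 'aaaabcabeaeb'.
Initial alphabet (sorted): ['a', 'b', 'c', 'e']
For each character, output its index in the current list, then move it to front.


MTF encoding:
'a': index 0 in ['a', 'b', 'c', 'e'] -> ['a', 'b', 'c', 'e']
'a': index 0 in ['a', 'b', 'c', 'e'] -> ['a', 'b', 'c', 'e']
'a': index 0 in ['a', 'b', 'c', 'e'] -> ['a', 'b', 'c', 'e']
'a': index 0 in ['a', 'b', 'c', 'e'] -> ['a', 'b', 'c', 'e']
'b': index 1 in ['a', 'b', 'c', 'e'] -> ['b', 'a', 'c', 'e']
'c': index 2 in ['b', 'a', 'c', 'e'] -> ['c', 'b', 'a', 'e']
'a': index 2 in ['c', 'b', 'a', 'e'] -> ['a', 'c', 'b', 'e']
'b': index 2 in ['a', 'c', 'b', 'e'] -> ['b', 'a', 'c', 'e']
'e': index 3 in ['b', 'a', 'c', 'e'] -> ['e', 'b', 'a', 'c']
'a': index 2 in ['e', 'b', 'a', 'c'] -> ['a', 'e', 'b', 'c']
'e': index 1 in ['a', 'e', 'b', 'c'] -> ['e', 'a', 'b', 'c']
'b': index 2 in ['e', 'a', 'b', 'c'] -> ['b', 'e', 'a', 'c']


Output: [0, 0, 0, 0, 1, 2, 2, 2, 3, 2, 1, 2]


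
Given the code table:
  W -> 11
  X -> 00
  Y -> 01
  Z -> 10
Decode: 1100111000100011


Decoding:
11 -> W
00 -> X
11 -> W
10 -> Z
00 -> X
10 -> Z
00 -> X
11 -> W


Result: WXWZXZXW


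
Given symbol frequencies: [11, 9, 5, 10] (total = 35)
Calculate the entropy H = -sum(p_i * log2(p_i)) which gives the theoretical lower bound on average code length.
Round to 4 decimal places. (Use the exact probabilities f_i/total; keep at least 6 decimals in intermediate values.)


Per-symbol terms -p_i * log2(p_i) with p_i = f_i/35:
  p = 11/35 = 0.314286: log2(p) = -1.669851, -p*log2(p) = 0.524810
  p = 9/35 = 0.257143: log2(p) = -1.959358, -p*log2(p) = 0.503835
  p = 5/35 = 0.142857: log2(p) = -2.807355, -p*log2(p) = 0.401051
  p = 10/35 = 0.285714: log2(p) = -1.807355, -p*log2(p) = 0.516387
H = 0.524810 + 0.503835 + 0.401051 + 0.516387 = 1.946083

H = 1.9461 bits/symbol


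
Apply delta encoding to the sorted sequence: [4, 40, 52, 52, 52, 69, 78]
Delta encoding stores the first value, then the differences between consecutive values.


First value: 4
Deltas:
  40 - 4 = 36
  52 - 40 = 12
  52 - 52 = 0
  52 - 52 = 0
  69 - 52 = 17
  78 - 69 = 9


Delta encoded: [4, 36, 12, 0, 0, 17, 9]


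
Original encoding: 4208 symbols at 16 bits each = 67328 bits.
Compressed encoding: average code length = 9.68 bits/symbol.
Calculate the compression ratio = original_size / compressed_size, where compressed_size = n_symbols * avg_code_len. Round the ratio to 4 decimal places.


original_size = n_symbols * orig_bits = 4208 * 16 = 67328 bits
compressed_size = n_symbols * avg_code_len = 4208 * 9.68 = 40733.44 bits
ratio = original_size / compressed_size = 67328 / 40733.44 = 1.6529

Compression ratio = 1.6529


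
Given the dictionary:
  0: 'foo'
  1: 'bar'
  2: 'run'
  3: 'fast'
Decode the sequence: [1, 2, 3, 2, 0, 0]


Look up each index in the dictionary:
  1 -> 'bar'
  2 -> 'run'
  3 -> 'fast'
  2 -> 'run'
  0 -> 'foo'
  0 -> 'foo'

Decoded: "bar run fast run foo foo"


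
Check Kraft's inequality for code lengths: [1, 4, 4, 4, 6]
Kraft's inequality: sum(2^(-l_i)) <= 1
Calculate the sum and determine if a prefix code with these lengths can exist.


Sum = 2^(-1) + 2^(-4) + 2^(-4) + 2^(-4) + 2^(-6)
    = 0.5 + 0.0625 + 0.0625 + 0.0625 + 0.015625
    = 45/64 = 0.703125
Since 0.703125 <= 1, Kraft's inequality IS satisfied.
A prefix code with these lengths CAN exist.

Kraft sum = 0.703125. Satisfied.


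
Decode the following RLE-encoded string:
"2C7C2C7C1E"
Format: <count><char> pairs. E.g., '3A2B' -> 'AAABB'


Expanding each <count><char> pair:
  2C -> 'CC'
  7C -> 'CCCCCCC'
  2C -> 'CC'
  7C -> 'CCCCCCC'
  1E -> 'E'

Decoded = CCCCCCCCCCCCCCCCCCE


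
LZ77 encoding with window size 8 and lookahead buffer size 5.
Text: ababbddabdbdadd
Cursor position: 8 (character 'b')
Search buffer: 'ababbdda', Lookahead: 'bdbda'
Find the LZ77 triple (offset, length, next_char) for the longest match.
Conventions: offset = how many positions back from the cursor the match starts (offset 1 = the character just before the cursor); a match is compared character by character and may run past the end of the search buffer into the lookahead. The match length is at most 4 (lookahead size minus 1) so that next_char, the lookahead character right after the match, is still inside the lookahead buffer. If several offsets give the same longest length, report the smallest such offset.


Try each offset into the search buffer:
  offset=1 (pos 7, char 'a'): match length 0
  offset=2 (pos 6, char 'd'): match length 0
  offset=3 (pos 5, char 'd'): match length 0
  offset=4 (pos 4, char 'b'): match length 2
  offset=5 (pos 3, char 'b'): match length 1
  offset=6 (pos 2, char 'a'): match length 0
  offset=7 (pos 1, char 'b'): match length 1
  offset=8 (pos 0, char 'a'): match length 0
Longest match has length 2 at offset 4.
next_char = character at position 8 + 2 = 10 -> 'b'

Best match: offset=4, length=2 (matching 'bd' starting at position 4)
LZ77 triple: (4, 2, 'b')


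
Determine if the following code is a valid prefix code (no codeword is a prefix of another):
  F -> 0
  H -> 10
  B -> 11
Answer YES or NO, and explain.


Checking each pair (does one codeword prefix another?):
  F='0' vs H='10': no prefix
  F='0' vs B='11': no prefix
  H='10' vs F='0': no prefix
  H='10' vs B='11': no prefix
  B='11' vs F='0': no prefix
  B='11' vs H='10': no prefix
No violation found over all pairs.

YES -- this is a valid prefix code. No codeword is a prefix of any other codeword.


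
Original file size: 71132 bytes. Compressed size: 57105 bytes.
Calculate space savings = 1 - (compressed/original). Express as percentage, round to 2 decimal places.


ratio = compressed/original = 57105/71132 = 0.802803
savings = 1 - ratio = 1 - 0.802803 = 0.197197
as a percentage: 0.197197 * 100 = 19.72%

Space savings = 1 - 57105/71132 = 19.72%


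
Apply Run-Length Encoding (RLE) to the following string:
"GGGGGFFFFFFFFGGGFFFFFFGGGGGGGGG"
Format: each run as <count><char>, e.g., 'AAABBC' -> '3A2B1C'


Scanning runs left to right:
  i=0: run of 'G' x 5 -> '5G'
  i=5: run of 'F' x 8 -> '8F'
  i=13: run of 'G' x 3 -> '3G'
  i=16: run of 'F' x 6 -> '6F'
  i=22: run of 'G' x 9 -> '9G'

RLE = 5G8F3G6F9G


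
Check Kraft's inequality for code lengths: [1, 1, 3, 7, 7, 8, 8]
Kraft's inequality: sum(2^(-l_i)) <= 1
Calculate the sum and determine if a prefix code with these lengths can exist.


Sum = 2^(-1) + 2^(-1) + 2^(-3) + 2^(-7) + 2^(-7) + 2^(-8) + 2^(-8)
    = 0.5 + 0.5 + 0.125 + 0.0078125 + 0.0078125 + 0.00390625 + 0.00390625
    = 294/256 = 1.1484375
Since 1.1484375 > 1, Kraft's inequality is NOT satisfied.
A prefix code with these lengths CANNOT exist.

Kraft sum = 1.1484375. Not satisfied.


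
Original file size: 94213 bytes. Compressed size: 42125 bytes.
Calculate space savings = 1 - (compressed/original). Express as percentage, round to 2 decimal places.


ratio = compressed/original = 42125/94213 = 0.447125
savings = 1 - ratio = 1 - 0.447125 = 0.552875
as a percentage: 0.552875 * 100 = 55.29%

Space savings = 1 - 42125/94213 = 55.29%


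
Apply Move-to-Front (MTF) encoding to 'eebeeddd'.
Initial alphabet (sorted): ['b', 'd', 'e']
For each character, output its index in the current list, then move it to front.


MTF encoding:
'e': index 2 in ['b', 'd', 'e'] -> ['e', 'b', 'd']
'e': index 0 in ['e', 'b', 'd'] -> ['e', 'b', 'd']
'b': index 1 in ['e', 'b', 'd'] -> ['b', 'e', 'd']
'e': index 1 in ['b', 'e', 'd'] -> ['e', 'b', 'd']
'e': index 0 in ['e', 'b', 'd'] -> ['e', 'b', 'd']
'd': index 2 in ['e', 'b', 'd'] -> ['d', 'e', 'b']
'd': index 0 in ['d', 'e', 'b'] -> ['d', 'e', 'b']
'd': index 0 in ['d', 'e', 'b'] -> ['d', 'e', 'b']


Output: [2, 0, 1, 1, 0, 2, 0, 0]


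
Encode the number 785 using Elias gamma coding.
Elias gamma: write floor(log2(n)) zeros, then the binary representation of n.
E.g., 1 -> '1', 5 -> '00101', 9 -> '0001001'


num_bits = floor(log2(785)) + 1 = 10
leading_zeros = num_bits - 1 = 9
binary(785) = 1100010001

Elias gamma(785) = '000000000' + '1100010001' = 0000000001100010001 (19 bits)


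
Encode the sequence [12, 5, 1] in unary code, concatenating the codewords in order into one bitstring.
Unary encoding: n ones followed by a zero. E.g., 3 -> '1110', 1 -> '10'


Encode each number as n ones followed by a terminating 0:
  12 -> 1111111111110 (13 bits)
  5 -> 111110 (6 bits)
  1 -> 10 (2 bits)
Total length = 13 + 6 + 2 = 21 bits.

Unary([12, 5, 1]) = 111111111111011111010 (21 bits)


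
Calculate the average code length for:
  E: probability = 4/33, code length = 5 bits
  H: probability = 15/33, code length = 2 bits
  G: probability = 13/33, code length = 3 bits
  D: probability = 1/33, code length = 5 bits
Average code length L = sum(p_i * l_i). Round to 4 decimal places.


Weighted contributions p_i * l_i:
  E: (4/33) * 5 = 20/33
  H: (15/33) * 2 = 30/33
  G: (13/33) * 3 = 39/33
  D: (1/33) * 5 = 5/33
Sum = (20 + 30 + 39 + 5)/33 = 94/33

L = 94/33 = 2.8485 bits/symbol


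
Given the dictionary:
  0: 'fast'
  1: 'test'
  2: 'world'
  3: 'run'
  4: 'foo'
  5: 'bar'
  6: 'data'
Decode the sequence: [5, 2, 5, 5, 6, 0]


Look up each index in the dictionary:
  5 -> 'bar'
  2 -> 'world'
  5 -> 'bar'
  5 -> 'bar'
  6 -> 'data'
  0 -> 'fast'

Decoded: "bar world bar bar data fast"


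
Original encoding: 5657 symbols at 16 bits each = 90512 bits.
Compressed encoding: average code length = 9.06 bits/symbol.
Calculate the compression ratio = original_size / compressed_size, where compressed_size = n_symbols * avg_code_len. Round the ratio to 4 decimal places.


original_size = n_symbols * orig_bits = 5657 * 16 = 90512 bits
compressed_size = n_symbols * avg_code_len = 5657 * 9.06 = 51252.42 bits
ratio = original_size / compressed_size = 90512 / 51252.42 = 1.766

Compression ratio = 1.766


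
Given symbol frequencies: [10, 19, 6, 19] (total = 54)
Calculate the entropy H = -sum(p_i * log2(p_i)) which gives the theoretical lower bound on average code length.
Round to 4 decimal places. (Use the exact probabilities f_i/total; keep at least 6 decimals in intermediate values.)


Per-symbol terms -p_i * log2(p_i) with p_i = f_i/54:
  p = 10/54 = 0.185185: log2(p) = -2.432959, -p*log2(p) = 0.450548
  p = 19/54 = 0.351852: log2(p) = -1.506960, -p*log2(p) = 0.530227
  p = 6/54 = 0.111111: log2(p) = -3.169925, -p*log2(p) = 0.352214
  p = 19/54 = 0.351852: log2(p) = -1.506960, -p*log2(p) = 0.530227
H = 0.450548 + 0.530227 + 0.352214 + 0.530227 = 1.863216

H = 1.8632 bits/symbol


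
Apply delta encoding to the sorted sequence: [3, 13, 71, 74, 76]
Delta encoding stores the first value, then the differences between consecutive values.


First value: 3
Deltas:
  13 - 3 = 10
  71 - 13 = 58
  74 - 71 = 3
  76 - 74 = 2


Delta encoded: [3, 10, 58, 3, 2]


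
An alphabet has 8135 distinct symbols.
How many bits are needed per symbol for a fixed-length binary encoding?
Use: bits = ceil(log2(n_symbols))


log2(8135) = 12.9899
Bracket: 2^12 = 4096 < 8135 <= 2^13 = 8192
So ceil(log2(8135)) = 13

bits = ceil(log2(8135)) = ceil(12.9899) = 13 bits


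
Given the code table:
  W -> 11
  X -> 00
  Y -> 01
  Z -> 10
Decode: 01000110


Decoding:
01 -> Y
00 -> X
01 -> Y
10 -> Z


Result: YXYZ


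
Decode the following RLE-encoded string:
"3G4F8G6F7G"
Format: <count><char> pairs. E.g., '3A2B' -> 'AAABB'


Expanding each <count><char> pair:
  3G -> 'GGG'
  4F -> 'FFFF'
  8G -> 'GGGGGGGG'
  6F -> 'FFFFFF'
  7G -> 'GGGGGGG'

Decoded = GGGFFFFGGGGGGGGFFFFFFGGGGGGG


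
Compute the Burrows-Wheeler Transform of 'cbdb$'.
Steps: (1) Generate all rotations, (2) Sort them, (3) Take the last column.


Rotations (sorted):
  0: $cbdb -> last char: b
  1: b$cbd -> last char: d
  2: bdb$c -> last char: c
  3: cbdb$ -> last char: $
  4: db$cb -> last char: b


BWT = bdc$b


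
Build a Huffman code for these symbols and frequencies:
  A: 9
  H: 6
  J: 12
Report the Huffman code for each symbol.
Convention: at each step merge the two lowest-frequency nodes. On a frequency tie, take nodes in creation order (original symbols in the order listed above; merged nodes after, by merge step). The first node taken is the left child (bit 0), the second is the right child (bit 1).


Huffman tree construction:
Step 1: Merge H(6) + A(9) = 15
Step 2: Merge J(12) + (H+A)(15) = 27
Read each symbol's code off the tree from the root (left child = 0, right child = 1).

Codes:
  A: 11 (length 2)
  H: 10 (length 2)
  J: 0 (length 1)
Average code length: 42/27 = 1.5556 bits/symbol


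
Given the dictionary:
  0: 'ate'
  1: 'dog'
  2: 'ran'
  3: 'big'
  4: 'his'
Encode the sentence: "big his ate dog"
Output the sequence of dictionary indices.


Look up each word in the dictionary:
  'big' -> 3
  'his' -> 4
  'ate' -> 0
  'dog' -> 1

Encoded: [3, 4, 0, 1]


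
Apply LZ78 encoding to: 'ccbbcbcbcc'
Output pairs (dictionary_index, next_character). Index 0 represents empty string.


LZ78 encoding steps:
Dictionary: {0: ''}
Step 1: w='' (idx 0), next='c' -> output (0, 'c'), add 'c' as idx 1
Step 2: w='c' (idx 1), next='b' -> output (1, 'b'), add 'cb' as idx 2
Step 3: w='' (idx 0), next='b' -> output (0, 'b'), add 'b' as idx 3
Step 4: w='cb' (idx 2), next='c' -> output (2, 'c'), add 'cbc' as idx 4
Step 5: w='b' (idx 3), next='c' -> output (3, 'c'), add 'bc' as idx 5
Step 6: w='c' (idx 1), end of input -> output (1, '')


Encoded: [(0, 'c'), (1, 'b'), (0, 'b'), (2, 'c'), (3, 'c'), (1, '')]


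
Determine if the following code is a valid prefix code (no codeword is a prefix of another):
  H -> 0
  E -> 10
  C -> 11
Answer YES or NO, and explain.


Checking each pair (does one codeword prefix another?):
  H='0' vs E='10': no prefix
  H='0' vs C='11': no prefix
  E='10' vs H='0': no prefix
  E='10' vs C='11': no prefix
  C='11' vs H='0': no prefix
  C='11' vs E='10': no prefix
No violation found over all pairs.

YES -- this is a valid prefix code. No codeword is a prefix of any other codeword.


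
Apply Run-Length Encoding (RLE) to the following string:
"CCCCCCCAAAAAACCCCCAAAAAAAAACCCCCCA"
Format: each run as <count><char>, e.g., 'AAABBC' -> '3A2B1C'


Scanning runs left to right:
  i=0: run of 'C' x 7 -> '7C'
  i=7: run of 'A' x 6 -> '6A'
  i=13: run of 'C' x 5 -> '5C'
  i=18: run of 'A' x 9 -> '9A'
  i=27: run of 'C' x 6 -> '6C'
  i=33: run of 'A' x 1 -> '1A'

RLE = 7C6A5C9A6C1A


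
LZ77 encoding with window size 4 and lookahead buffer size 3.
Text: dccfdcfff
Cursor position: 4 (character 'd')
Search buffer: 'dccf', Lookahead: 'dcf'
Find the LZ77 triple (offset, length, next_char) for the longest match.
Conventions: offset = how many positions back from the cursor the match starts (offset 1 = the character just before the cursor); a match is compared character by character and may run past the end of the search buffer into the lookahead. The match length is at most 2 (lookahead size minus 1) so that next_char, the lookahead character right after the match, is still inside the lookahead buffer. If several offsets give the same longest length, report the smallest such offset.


Try each offset into the search buffer:
  offset=1 (pos 3, char 'f'): match length 0
  offset=2 (pos 2, char 'c'): match length 0
  offset=3 (pos 1, char 'c'): match length 0
  offset=4 (pos 0, char 'd'): match length 2
Longest match has length 2 at offset 4.
next_char = character at position 4 + 2 = 6 -> 'f'

Best match: offset=4, length=2 (matching 'dc' starting at position 0)
LZ77 triple: (4, 2, 'f')


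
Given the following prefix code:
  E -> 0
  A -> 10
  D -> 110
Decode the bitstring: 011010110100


Decoding step by step:
Bits 0 -> E
Bits 110 -> D
Bits 10 -> A
Bits 110 -> D
Bits 10 -> A
Bits 0 -> E


Decoded message: EDADAE


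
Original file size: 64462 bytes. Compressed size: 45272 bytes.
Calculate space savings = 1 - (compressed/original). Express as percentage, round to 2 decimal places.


ratio = compressed/original = 45272/64462 = 0.702305
savings = 1 - ratio = 1 - 0.702305 = 0.297695
as a percentage: 0.297695 * 100 = 29.77%

Space savings = 1 - 45272/64462 = 29.77%


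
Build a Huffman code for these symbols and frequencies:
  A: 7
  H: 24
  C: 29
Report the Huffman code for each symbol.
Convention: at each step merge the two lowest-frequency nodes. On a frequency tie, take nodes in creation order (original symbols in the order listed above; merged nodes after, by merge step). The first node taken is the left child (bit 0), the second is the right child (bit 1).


Huffman tree construction:
Step 1: Merge A(7) + H(24) = 31
Step 2: Merge C(29) + (A+H)(31) = 60
Read each symbol's code off the tree from the root (left child = 0, right child = 1).

Codes:
  A: 10 (length 2)
  H: 11 (length 2)
  C: 0 (length 1)
Average code length: 91/60 = 1.5167 bits/symbol


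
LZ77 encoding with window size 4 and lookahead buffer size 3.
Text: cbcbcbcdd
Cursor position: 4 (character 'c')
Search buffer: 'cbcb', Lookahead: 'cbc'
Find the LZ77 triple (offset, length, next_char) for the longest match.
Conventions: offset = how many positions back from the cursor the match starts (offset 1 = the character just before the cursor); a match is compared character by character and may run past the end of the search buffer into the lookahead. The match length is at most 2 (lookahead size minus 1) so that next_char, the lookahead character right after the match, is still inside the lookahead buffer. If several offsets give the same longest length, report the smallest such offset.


Try each offset into the search buffer:
  offset=1 (pos 3, char 'b'): match length 0
  offset=2 (pos 2, char 'c'): match length 2
  offset=3 (pos 1, char 'b'): match length 0
  offset=4 (pos 0, char 'c'): match length 2
Longest match has length 2, found at offsets 2, 4; take the smallest, offset 2.
next_char = character at position 4 + 2 = 6 -> 'c'

Best match: offset=2, length=2 (matching 'cb' starting at position 2)
LZ77 triple: (2, 2, 'c')


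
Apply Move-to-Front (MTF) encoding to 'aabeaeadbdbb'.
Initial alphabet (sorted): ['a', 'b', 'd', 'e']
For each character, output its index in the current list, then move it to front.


MTF encoding:
'a': index 0 in ['a', 'b', 'd', 'e'] -> ['a', 'b', 'd', 'e']
'a': index 0 in ['a', 'b', 'd', 'e'] -> ['a', 'b', 'd', 'e']
'b': index 1 in ['a', 'b', 'd', 'e'] -> ['b', 'a', 'd', 'e']
'e': index 3 in ['b', 'a', 'd', 'e'] -> ['e', 'b', 'a', 'd']
'a': index 2 in ['e', 'b', 'a', 'd'] -> ['a', 'e', 'b', 'd']
'e': index 1 in ['a', 'e', 'b', 'd'] -> ['e', 'a', 'b', 'd']
'a': index 1 in ['e', 'a', 'b', 'd'] -> ['a', 'e', 'b', 'd']
'd': index 3 in ['a', 'e', 'b', 'd'] -> ['d', 'a', 'e', 'b']
'b': index 3 in ['d', 'a', 'e', 'b'] -> ['b', 'd', 'a', 'e']
'd': index 1 in ['b', 'd', 'a', 'e'] -> ['d', 'b', 'a', 'e']
'b': index 1 in ['d', 'b', 'a', 'e'] -> ['b', 'd', 'a', 'e']
'b': index 0 in ['b', 'd', 'a', 'e'] -> ['b', 'd', 'a', 'e']


Output: [0, 0, 1, 3, 2, 1, 1, 3, 3, 1, 1, 0]


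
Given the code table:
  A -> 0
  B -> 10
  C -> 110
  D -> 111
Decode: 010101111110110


Decoding:
0 -> A
10 -> B
10 -> B
111 -> D
111 -> D
0 -> A
110 -> C


Result: ABBDDAC


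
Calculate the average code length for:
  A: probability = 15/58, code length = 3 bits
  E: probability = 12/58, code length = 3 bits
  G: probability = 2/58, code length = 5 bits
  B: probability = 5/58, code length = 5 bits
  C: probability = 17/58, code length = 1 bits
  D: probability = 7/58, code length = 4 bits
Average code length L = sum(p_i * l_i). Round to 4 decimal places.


Weighted contributions p_i * l_i:
  A: (15/58) * 3 = 45/58
  E: (12/58) * 3 = 36/58
  G: (2/58) * 5 = 10/58
  B: (5/58) * 5 = 25/58
  C: (17/58) * 1 = 17/58
  D: (7/58) * 4 = 28/58
Sum = (45 + 36 + 10 + 25 + 17 + 28)/58 = 161/58

L = 161/58 = 2.7759 bits/symbol


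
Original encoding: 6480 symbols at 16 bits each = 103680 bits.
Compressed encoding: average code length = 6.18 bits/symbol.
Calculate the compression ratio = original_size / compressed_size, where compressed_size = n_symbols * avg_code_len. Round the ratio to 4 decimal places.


original_size = n_symbols * orig_bits = 6480 * 16 = 103680 bits
compressed_size = n_symbols * avg_code_len = 6480 * 6.18 = 40046.4 bits
ratio = original_size / compressed_size = 103680 / 40046.4 = 2.589

Compression ratio = 2.589


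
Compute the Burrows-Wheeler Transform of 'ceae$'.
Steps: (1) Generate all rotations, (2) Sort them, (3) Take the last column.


Rotations (sorted):
  0: $ceae -> last char: e
  1: ae$ce -> last char: e
  2: ceae$ -> last char: $
  3: e$cea -> last char: a
  4: eae$c -> last char: c


BWT = ee$ac


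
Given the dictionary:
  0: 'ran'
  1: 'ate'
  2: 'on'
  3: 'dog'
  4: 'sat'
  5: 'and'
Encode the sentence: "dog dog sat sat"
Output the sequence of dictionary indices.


Look up each word in the dictionary:
  'dog' -> 3
  'dog' -> 3
  'sat' -> 4
  'sat' -> 4

Encoded: [3, 3, 4, 4]


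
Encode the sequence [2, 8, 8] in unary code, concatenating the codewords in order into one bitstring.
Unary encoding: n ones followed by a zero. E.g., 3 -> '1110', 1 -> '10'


Encode each number as n ones followed by a terminating 0:
  2 -> 110 (3 bits)
  8 -> 111111110 (9 bits)
  8 -> 111111110 (9 bits)
Total length = 3 + 9 + 9 = 21 bits.

Unary([2, 8, 8]) = 110111111110111111110 (21 bits)


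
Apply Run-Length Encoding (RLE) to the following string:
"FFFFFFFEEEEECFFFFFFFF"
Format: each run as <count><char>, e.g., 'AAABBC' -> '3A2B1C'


Scanning runs left to right:
  i=0: run of 'F' x 7 -> '7F'
  i=7: run of 'E' x 5 -> '5E'
  i=12: run of 'C' x 1 -> '1C'
  i=13: run of 'F' x 8 -> '8F'

RLE = 7F5E1C8F


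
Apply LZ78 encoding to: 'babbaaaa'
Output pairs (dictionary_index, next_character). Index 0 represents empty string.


LZ78 encoding steps:
Dictionary: {0: ''}
Step 1: w='' (idx 0), next='b' -> output (0, 'b'), add 'b' as idx 1
Step 2: w='' (idx 0), next='a' -> output (0, 'a'), add 'a' as idx 2
Step 3: w='b' (idx 1), next='b' -> output (1, 'b'), add 'bb' as idx 3
Step 4: w='a' (idx 2), next='a' -> output (2, 'a'), add 'aa' as idx 4
Step 5: w='aa' (idx 4), end of input -> output (4, '')


Encoded: [(0, 'b'), (0, 'a'), (1, 'b'), (2, 'a'), (4, '')]


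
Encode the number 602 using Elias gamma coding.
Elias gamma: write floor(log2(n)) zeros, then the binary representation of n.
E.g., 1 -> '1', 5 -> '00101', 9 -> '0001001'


num_bits = floor(log2(602)) + 1 = 10
leading_zeros = num_bits - 1 = 9
binary(602) = 1001011010

Elias gamma(602) = '000000000' + '1001011010' = 0000000001001011010 (19 bits)


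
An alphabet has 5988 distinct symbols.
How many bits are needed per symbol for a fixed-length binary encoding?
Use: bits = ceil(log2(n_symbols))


log2(5988) = 12.5479
Bracket: 2^12 = 4096 < 5988 <= 2^13 = 8192
So ceil(log2(5988)) = 13

bits = ceil(log2(5988)) = ceil(12.5479) = 13 bits


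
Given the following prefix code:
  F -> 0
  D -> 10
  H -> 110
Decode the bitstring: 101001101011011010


Decoding step by step:
Bits 10 -> D
Bits 10 -> D
Bits 0 -> F
Bits 110 -> H
Bits 10 -> D
Bits 110 -> H
Bits 110 -> H
Bits 10 -> D


Decoded message: DDFHDHHD


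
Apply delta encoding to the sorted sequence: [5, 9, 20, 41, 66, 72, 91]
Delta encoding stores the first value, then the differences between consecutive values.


First value: 5
Deltas:
  9 - 5 = 4
  20 - 9 = 11
  41 - 20 = 21
  66 - 41 = 25
  72 - 66 = 6
  91 - 72 = 19


Delta encoded: [5, 4, 11, 21, 25, 6, 19]


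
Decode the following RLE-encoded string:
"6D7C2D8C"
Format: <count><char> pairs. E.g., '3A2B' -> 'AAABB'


Expanding each <count><char> pair:
  6D -> 'DDDDDD'
  7C -> 'CCCCCCC'
  2D -> 'DD'
  8C -> 'CCCCCCCC'

Decoded = DDDDDDCCCCCCCDDCCCCCCCC


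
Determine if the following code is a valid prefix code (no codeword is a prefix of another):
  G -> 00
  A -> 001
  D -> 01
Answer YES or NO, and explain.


Checking each pair (does one codeword prefix another?):
  G='00' vs A='001': prefix -- VIOLATION

NO -- this is NOT a valid prefix code. G (00) is a prefix of A (001).


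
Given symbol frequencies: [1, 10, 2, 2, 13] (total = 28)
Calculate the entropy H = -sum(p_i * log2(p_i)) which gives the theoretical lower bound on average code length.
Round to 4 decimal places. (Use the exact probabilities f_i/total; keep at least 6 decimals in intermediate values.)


Per-symbol terms -p_i * log2(p_i) with p_i = f_i/28:
  p = 1/28 = 0.035714: log2(p) = -4.807355, -p*log2(p) = 0.171691
  p = 10/28 = 0.357143: log2(p) = -1.485427, -p*log2(p) = 0.530510
  p = 2/28 = 0.071429: log2(p) = -3.807355, -p*log2(p) = 0.271954
  p = 2/28 = 0.071429: log2(p) = -3.807355, -p*log2(p) = 0.271954
  p = 13/28 = 0.464286: log2(p) = -1.106915, -p*log2(p) = 0.513925
H = 0.171691 + 0.530510 + 0.271954 + 0.271954 + 0.513925 = 1.760034

H = 1.76 bits/symbol


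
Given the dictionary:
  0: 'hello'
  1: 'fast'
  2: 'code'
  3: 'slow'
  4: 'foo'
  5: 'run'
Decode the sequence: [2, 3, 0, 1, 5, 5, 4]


Look up each index in the dictionary:
  2 -> 'code'
  3 -> 'slow'
  0 -> 'hello'
  1 -> 'fast'
  5 -> 'run'
  5 -> 'run'
  4 -> 'foo'

Decoded: "code slow hello fast run run foo"


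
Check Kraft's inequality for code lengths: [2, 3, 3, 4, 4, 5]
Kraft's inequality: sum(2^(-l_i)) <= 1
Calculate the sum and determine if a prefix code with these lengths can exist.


Sum = 2^(-2) + 2^(-3) + 2^(-3) + 2^(-4) + 2^(-4) + 2^(-5)
    = 0.25 + 0.125 + 0.125 + 0.0625 + 0.0625 + 0.03125
    = 21/32 = 0.65625
Since 0.65625 <= 1, Kraft's inequality IS satisfied.
A prefix code with these lengths CAN exist.

Kraft sum = 0.65625. Satisfied.


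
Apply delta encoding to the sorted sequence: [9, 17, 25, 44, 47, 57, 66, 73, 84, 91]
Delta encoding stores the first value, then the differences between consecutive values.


First value: 9
Deltas:
  17 - 9 = 8
  25 - 17 = 8
  44 - 25 = 19
  47 - 44 = 3
  57 - 47 = 10
  66 - 57 = 9
  73 - 66 = 7
  84 - 73 = 11
  91 - 84 = 7


Delta encoded: [9, 8, 8, 19, 3, 10, 9, 7, 11, 7]


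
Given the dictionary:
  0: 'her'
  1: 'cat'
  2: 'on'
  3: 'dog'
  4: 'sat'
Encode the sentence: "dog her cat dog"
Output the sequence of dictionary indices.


Look up each word in the dictionary:
  'dog' -> 3
  'her' -> 0
  'cat' -> 1
  'dog' -> 3

Encoded: [3, 0, 1, 3]


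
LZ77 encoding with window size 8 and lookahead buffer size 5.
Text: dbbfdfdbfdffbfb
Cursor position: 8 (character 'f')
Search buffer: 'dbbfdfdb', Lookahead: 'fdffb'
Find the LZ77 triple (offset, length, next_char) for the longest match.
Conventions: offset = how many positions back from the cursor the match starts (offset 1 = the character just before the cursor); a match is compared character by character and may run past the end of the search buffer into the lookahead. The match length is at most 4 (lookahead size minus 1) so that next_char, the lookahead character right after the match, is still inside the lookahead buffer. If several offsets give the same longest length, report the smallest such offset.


Try each offset into the search buffer:
  offset=1 (pos 7, char 'b'): match length 0
  offset=2 (pos 6, char 'd'): match length 0
  offset=3 (pos 5, char 'f'): match length 2
  offset=4 (pos 4, char 'd'): match length 0
  offset=5 (pos 3, char 'f'): match length 3
  offset=6 (pos 2, char 'b'): match length 0
  offset=7 (pos 1, char 'b'): match length 0
  offset=8 (pos 0, char 'd'): match length 0
Longest match has length 3 at offset 5.
next_char = character at position 8 + 3 = 11 -> 'f'

Best match: offset=5, length=3 (matching 'fdf' starting at position 3)
LZ77 triple: (5, 3, 'f')


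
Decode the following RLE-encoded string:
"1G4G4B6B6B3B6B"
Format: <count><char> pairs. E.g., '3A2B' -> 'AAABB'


Expanding each <count><char> pair:
  1G -> 'G'
  4G -> 'GGGG'
  4B -> 'BBBB'
  6B -> 'BBBBBB'
  6B -> 'BBBBBB'
  3B -> 'BBB'
  6B -> 'BBBBBB'

Decoded = GGGGGBBBBBBBBBBBBBBBBBBBBBBBBB


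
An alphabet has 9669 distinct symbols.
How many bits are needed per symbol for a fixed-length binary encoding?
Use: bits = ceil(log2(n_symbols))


log2(9669) = 13.2392
Bracket: 2^13 = 8192 < 9669 <= 2^14 = 16384
So ceil(log2(9669)) = 14

bits = ceil(log2(9669)) = ceil(13.2392) = 14 bits


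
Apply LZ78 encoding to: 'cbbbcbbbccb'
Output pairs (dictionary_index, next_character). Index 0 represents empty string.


LZ78 encoding steps:
Dictionary: {0: ''}
Step 1: w='' (idx 0), next='c' -> output (0, 'c'), add 'c' as idx 1
Step 2: w='' (idx 0), next='b' -> output (0, 'b'), add 'b' as idx 2
Step 3: w='b' (idx 2), next='b' -> output (2, 'b'), add 'bb' as idx 3
Step 4: w='c' (idx 1), next='b' -> output (1, 'b'), add 'cb' as idx 4
Step 5: w='bb' (idx 3), next='c' -> output (3, 'c'), add 'bbc' as idx 5
Step 6: w='cb' (idx 4), end of input -> output (4, '')


Encoded: [(0, 'c'), (0, 'b'), (2, 'b'), (1, 'b'), (3, 'c'), (4, '')]


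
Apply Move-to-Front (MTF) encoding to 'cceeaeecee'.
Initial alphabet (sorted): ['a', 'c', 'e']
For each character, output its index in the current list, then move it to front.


MTF encoding:
'c': index 1 in ['a', 'c', 'e'] -> ['c', 'a', 'e']
'c': index 0 in ['c', 'a', 'e'] -> ['c', 'a', 'e']
'e': index 2 in ['c', 'a', 'e'] -> ['e', 'c', 'a']
'e': index 0 in ['e', 'c', 'a'] -> ['e', 'c', 'a']
'a': index 2 in ['e', 'c', 'a'] -> ['a', 'e', 'c']
'e': index 1 in ['a', 'e', 'c'] -> ['e', 'a', 'c']
'e': index 0 in ['e', 'a', 'c'] -> ['e', 'a', 'c']
'c': index 2 in ['e', 'a', 'c'] -> ['c', 'e', 'a']
'e': index 1 in ['c', 'e', 'a'] -> ['e', 'c', 'a']
'e': index 0 in ['e', 'c', 'a'] -> ['e', 'c', 'a']


Output: [1, 0, 2, 0, 2, 1, 0, 2, 1, 0]


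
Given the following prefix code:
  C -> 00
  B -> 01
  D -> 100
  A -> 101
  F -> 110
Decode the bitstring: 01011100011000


Decoding step by step:
Bits 01 -> B
Bits 01 -> B
Bits 110 -> F
Bits 00 -> C
Bits 110 -> F
Bits 00 -> C


Decoded message: BBFCFC


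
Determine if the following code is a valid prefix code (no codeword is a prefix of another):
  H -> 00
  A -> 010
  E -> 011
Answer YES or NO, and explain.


Checking each pair (does one codeword prefix another?):
  H='00' vs A='010': no prefix
  H='00' vs E='011': no prefix
  A='010' vs H='00': no prefix
  A='010' vs E='011': no prefix
  E='011' vs H='00': no prefix
  E='011' vs A='010': no prefix
No violation found over all pairs.

YES -- this is a valid prefix code. No codeword is a prefix of any other codeword.


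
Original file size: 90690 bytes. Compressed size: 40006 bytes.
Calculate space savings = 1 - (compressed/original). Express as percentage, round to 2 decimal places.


ratio = compressed/original = 40006/90690 = 0.441129
savings = 1 - ratio = 1 - 0.441129 = 0.558871
as a percentage: 0.558871 * 100 = 55.89%

Space savings = 1 - 40006/90690 = 55.89%


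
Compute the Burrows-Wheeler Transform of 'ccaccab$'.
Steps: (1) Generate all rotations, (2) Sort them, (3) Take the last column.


Rotations (sorted):
  0: $ccaccab -> last char: b
  1: ab$ccacc -> last char: c
  2: accab$cc -> last char: c
  3: b$ccacca -> last char: a
  4: cab$ccac -> last char: c
  5: caccab$c -> last char: c
  6: ccab$cca -> last char: a
  7: ccaccab$ -> last char: $


BWT = bccacca$


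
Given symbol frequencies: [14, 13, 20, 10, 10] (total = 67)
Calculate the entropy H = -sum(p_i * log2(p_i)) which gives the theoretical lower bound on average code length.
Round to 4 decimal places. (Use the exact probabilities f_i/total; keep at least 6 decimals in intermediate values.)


Per-symbol terms -p_i * log2(p_i) with p_i = f_i/67:
  p = 14/67 = 0.208955: log2(p) = -2.258734, -p*log2(p) = 0.471974
  p = 13/67 = 0.194030: log2(p) = -2.365649, -p*log2(p) = 0.459007
  p = 20/67 = 0.298507: log2(p) = -1.744161, -p*log2(p) = 0.520645
  p = 10/67 = 0.149254: log2(p) = -2.744161, -p*log2(p) = 0.409576
  p = 10/67 = 0.149254: log2(p) = -2.744161, -p*log2(p) = 0.409576
H = 0.471974 + 0.459007 + 0.520645 + 0.409576 + 0.409576 = 2.270778

H = 2.2708 bits/symbol


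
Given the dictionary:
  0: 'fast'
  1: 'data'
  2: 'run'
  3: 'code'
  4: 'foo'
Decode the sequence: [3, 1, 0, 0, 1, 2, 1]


Look up each index in the dictionary:
  3 -> 'code'
  1 -> 'data'
  0 -> 'fast'
  0 -> 'fast'
  1 -> 'data'
  2 -> 'run'
  1 -> 'data'

Decoded: "code data fast fast data run data"


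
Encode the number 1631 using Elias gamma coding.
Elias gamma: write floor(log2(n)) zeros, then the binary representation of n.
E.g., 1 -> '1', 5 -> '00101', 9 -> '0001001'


num_bits = floor(log2(1631)) + 1 = 11
leading_zeros = num_bits - 1 = 10
binary(1631) = 11001011111

Elias gamma(1631) = '0000000000' + '11001011111' = 000000000011001011111 (21 bits)


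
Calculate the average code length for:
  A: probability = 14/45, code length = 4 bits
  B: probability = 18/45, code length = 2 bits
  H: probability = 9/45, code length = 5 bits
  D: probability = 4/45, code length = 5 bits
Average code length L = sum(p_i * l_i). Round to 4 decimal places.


Weighted contributions p_i * l_i:
  A: (14/45) * 4 = 56/45
  B: (18/45) * 2 = 36/45
  H: (9/45) * 5 = 45/45
  D: (4/45) * 5 = 20/45
Sum = (56 + 36 + 45 + 20)/45 = 157/45

L = 157/45 = 3.4889 bits/symbol


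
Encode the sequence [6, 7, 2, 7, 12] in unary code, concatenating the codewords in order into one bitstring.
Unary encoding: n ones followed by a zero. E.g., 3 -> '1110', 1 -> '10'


Encode each number as n ones followed by a terminating 0:
  6 -> 1111110 (7 bits)
  7 -> 11111110 (8 bits)
  2 -> 110 (3 bits)
  7 -> 11111110 (8 bits)
  12 -> 1111111111110 (13 bits)
Total length = 7 + 8 + 3 + 8 + 13 = 39 bits.

Unary([6, 7, 2, 7, 12]) = 111111011111110110111111101111111111110 (39 bits)


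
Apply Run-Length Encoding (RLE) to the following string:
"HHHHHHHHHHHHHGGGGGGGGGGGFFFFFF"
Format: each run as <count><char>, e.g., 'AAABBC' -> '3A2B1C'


Scanning runs left to right:
  i=0: run of 'H' x 13 -> '13H'
  i=13: run of 'G' x 11 -> '11G'
  i=24: run of 'F' x 6 -> '6F'

RLE = 13H11G6F


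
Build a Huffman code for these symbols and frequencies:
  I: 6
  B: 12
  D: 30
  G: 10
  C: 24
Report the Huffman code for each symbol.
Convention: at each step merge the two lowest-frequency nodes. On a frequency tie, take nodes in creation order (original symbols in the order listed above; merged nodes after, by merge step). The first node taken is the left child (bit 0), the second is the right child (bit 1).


Huffman tree construction:
Step 1: Merge I(6) + G(10) = 16
Step 2: Merge B(12) + (I+G)(16) = 28
Step 3: Merge C(24) + (B+(I+G))(28) = 52
Step 4: Merge D(30) + (C+(B+(I+G)))(52) = 82
Read each symbol's code off the tree from the root (left child = 0, right child = 1).

Codes:
  I: 1110 (length 4)
  B: 110 (length 3)
  D: 0 (length 1)
  G: 1111 (length 4)
  C: 10 (length 2)
Average code length: 178/82 = 2.1707 bits/symbol


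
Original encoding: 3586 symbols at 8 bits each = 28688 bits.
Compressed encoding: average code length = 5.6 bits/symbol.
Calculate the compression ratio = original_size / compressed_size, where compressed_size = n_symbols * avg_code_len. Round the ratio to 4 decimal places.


original_size = n_symbols * orig_bits = 3586 * 8 = 28688 bits
compressed_size = n_symbols * avg_code_len = 3586 * 5.6 = 20081.6 bits
ratio = original_size / compressed_size = 28688 / 20081.6 = 1.4286

Compression ratio = 1.4286


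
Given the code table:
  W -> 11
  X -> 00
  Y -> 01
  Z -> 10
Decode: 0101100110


Decoding:
01 -> Y
01 -> Y
10 -> Z
01 -> Y
10 -> Z


Result: YYZYZ


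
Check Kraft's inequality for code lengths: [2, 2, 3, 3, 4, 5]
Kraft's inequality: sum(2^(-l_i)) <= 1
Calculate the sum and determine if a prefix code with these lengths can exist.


Sum = 2^(-2) + 2^(-2) + 2^(-3) + 2^(-3) + 2^(-4) + 2^(-5)
    = 0.25 + 0.25 + 0.125 + 0.125 + 0.0625 + 0.03125
    = 27/32 = 0.84375
Since 0.84375 <= 1, Kraft's inequality IS satisfied.
A prefix code with these lengths CAN exist.

Kraft sum = 0.84375. Satisfied.


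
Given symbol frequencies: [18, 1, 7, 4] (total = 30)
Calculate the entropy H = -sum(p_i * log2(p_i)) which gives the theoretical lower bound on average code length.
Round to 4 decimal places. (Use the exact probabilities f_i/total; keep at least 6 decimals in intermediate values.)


Per-symbol terms -p_i * log2(p_i) with p_i = f_i/30:
  p = 18/30 = 0.600000: log2(p) = -0.736966, -p*log2(p) = 0.442179
  p = 1/30 = 0.033333: log2(p) = -4.906891, -p*log2(p) = 0.163563
  p = 7/30 = 0.233333: log2(p) = -2.099536, -p*log2(p) = 0.489892
  p = 4/30 = 0.133333: log2(p) = -2.906891, -p*log2(p) = 0.387585
H = 0.442179 + 0.163563 + 0.489892 + 0.387585 = 1.483219

H = 1.4832 bits/symbol


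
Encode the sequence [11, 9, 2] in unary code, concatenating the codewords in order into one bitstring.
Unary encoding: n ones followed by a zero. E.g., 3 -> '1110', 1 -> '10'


Encode each number as n ones followed by a terminating 0:
  11 -> 111111111110 (12 bits)
  9 -> 1111111110 (10 bits)
  2 -> 110 (3 bits)
Total length = 12 + 10 + 3 = 25 bits.

Unary([11, 9, 2]) = 1111111111101111111110110 (25 bits)


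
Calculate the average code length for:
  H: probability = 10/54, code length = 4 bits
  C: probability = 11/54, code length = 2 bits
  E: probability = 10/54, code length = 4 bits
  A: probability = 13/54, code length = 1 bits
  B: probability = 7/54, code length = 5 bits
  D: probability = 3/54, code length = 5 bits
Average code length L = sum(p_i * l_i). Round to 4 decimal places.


Weighted contributions p_i * l_i:
  H: (10/54) * 4 = 40/54
  C: (11/54) * 2 = 22/54
  E: (10/54) * 4 = 40/54
  A: (13/54) * 1 = 13/54
  B: (7/54) * 5 = 35/54
  D: (3/54) * 5 = 15/54
Sum = (40 + 22 + 40 + 13 + 35 + 15)/54 = 165/54

L = 165/54 = 3.0556 bits/symbol
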